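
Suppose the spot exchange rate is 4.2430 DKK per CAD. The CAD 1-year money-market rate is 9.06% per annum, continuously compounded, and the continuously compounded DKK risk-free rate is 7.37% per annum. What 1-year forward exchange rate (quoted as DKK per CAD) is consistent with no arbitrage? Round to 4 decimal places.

4.1719

T = 1 year.
DKK growth factor: e^(0.0737×1) = 1.0764838.
Growth of 1 CAD over T: e^(0.0906×1) = 1.094831.
So F = 4.243 × 1.0764838 / 1.094831 = 4.171896 (DKK/CAD).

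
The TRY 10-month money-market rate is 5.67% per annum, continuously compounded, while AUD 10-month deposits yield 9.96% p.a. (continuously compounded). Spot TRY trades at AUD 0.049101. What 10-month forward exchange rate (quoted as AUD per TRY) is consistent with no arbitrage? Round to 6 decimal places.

0.050888

T = 10/12 years.
Growth of 1 AUD over T: e^(0.0996×10/12) = 1.0865418.
TRY accumulates by e^(0.0567×10/12) = 1.0483841.
CIP: F = S · (grow AUD)/(grow TRY) = 0.049101 × 1.0865418/1.0483841 = 0.05088811 AUD per TRY.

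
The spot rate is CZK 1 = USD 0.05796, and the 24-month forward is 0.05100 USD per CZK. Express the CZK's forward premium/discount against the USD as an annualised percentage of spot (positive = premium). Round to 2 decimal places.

-6.00%

T = 2 years.
CZK trades forward at -12.00828% vs spot over the period.
Annualise by dividing by T: -0.1200828 / 2 = -0.060041 → -6.00%.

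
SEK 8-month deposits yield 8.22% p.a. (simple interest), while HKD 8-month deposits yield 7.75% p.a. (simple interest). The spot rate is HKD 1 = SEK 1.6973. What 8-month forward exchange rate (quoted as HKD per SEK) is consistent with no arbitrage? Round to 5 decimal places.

0.58742

T = 8/12 years.
SEK growth factor: 1 + 0.0822×8/12 = 1.054800.
HKD accumulates by 1 + 0.0775×8/12 = 1.0516667.
Forward (SEK per HKD) = 1.6973 × 1.054800 / 1.0516667 = 1.702357.
Invert for HKD per SEK: 1 / 1.702357 = 0.58742.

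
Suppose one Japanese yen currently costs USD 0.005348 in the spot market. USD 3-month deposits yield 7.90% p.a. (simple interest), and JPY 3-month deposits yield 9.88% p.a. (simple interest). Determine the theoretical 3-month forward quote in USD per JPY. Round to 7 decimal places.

T = 3/12 years.
USD accumulates by 1 + 0.0790×3/12 = 1.019750.
JPY accumulates by 1 + 0.0988×3/12 = 1.024700.
Forward (USD per JPY) = 0.005348 × 1.019750 / 1.024700 = 0.005322166.

0.0053222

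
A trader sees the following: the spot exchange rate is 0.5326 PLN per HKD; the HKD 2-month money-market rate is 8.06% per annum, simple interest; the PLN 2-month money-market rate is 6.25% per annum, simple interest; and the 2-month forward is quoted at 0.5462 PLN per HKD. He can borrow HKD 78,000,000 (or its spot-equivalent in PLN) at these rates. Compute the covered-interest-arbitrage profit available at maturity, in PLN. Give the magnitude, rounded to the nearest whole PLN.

PLN 1,200,371

T = 2/12 years.
Invest the HKD and cover forward: 78,000,000 × 1.0134333333 × 0.5462 = PLN 43,175,908.36.
Convert at spot and invest in PLN: 78,000,000 × 0.5326 × 1.0104166667 = PLN 41,975,537.50.
The quoted forward overvalues HKD, so borrow PLN, buy HKD at spot, deposit the HKD at 8.06%, and sell the proceeds forward at 0.5462.
Profit = 43,175,908.36 − 41,975,537.50 = PLN 1,200,371.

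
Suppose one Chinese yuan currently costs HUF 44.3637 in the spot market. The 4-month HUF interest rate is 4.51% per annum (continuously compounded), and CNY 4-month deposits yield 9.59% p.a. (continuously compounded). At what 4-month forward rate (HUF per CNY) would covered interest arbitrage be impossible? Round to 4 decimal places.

T = 4/12 years.
HUF growth factor: e^(0.0451×4/12) = 1.0151469.
CNY accumulates by e^(0.0959×4/12) = 1.03248309.
Forward (HUF per CNY) = 44.3637 × 1.0151469 / 1.03248309 = 43.618799.

43.6188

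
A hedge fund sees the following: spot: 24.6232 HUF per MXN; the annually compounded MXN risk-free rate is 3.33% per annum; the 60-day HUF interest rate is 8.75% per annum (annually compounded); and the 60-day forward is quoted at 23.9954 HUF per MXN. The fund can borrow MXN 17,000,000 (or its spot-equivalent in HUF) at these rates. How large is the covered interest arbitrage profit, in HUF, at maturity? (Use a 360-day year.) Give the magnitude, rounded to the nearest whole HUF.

HUF 14,332,573

T = 60/360 years.
Route A — deposit MXN, sell forward: 17,000,000 × 1.00547452478 × 23.9954 = HUF 410,154,978.00.
Route B — convert at spot, deposit HUF: 17,000,000 × 24.6232 × 1.01407842798 = HUF 424,487,551.11.
The quoted forward undervalues MXN, so borrow MXN, convert to HUF at spot, deposit the HUF at 8.75%, and buy MXN forward at 23.9954 to cover the loan.
Arbitrage profit = |410,154,978.00 − 424,487,551.11| = HUF 14,332,573.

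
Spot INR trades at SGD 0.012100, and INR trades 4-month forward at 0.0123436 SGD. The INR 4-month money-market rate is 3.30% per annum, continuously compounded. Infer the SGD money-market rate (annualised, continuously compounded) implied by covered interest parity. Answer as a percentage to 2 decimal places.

T = 4/12 years.
By CIP, F/S equals the SGD-to-INR growth ratio: 0.0123436/0.0121 = 1.0201322.
The INR side grows by e^(0.0330×4/12) = 1.0110607.
That pins the SGD growth at 1.0314156.
r = ln(1.0314156)/(4/12) = 0.092797 → 9.28%.

9.28%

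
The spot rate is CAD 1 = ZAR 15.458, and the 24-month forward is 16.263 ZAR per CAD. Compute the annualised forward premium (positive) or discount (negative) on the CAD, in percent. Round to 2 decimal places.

T = 2 years.
CAD trades forward at +5.20766% vs spot over the period.
Per annum: 0.0520766 / 2 = 0.026038 = 2.60%.

+2.60%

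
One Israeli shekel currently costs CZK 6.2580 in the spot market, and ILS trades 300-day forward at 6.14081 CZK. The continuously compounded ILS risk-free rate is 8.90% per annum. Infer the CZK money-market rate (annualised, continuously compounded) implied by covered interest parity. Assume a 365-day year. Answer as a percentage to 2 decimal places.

6.60%

T = 300/365 years.
By CIP, F/S equals the CZK-to-ILS growth ratio: 6.14081/6.258 = 0.9812736.
The ILS side grows by e^(0.0890×300/365) = 1.0758926.
That pins the CZK growth at 1.055745.
r = ln(1.055745)/(300/365) = 0.066000 → 6.60%.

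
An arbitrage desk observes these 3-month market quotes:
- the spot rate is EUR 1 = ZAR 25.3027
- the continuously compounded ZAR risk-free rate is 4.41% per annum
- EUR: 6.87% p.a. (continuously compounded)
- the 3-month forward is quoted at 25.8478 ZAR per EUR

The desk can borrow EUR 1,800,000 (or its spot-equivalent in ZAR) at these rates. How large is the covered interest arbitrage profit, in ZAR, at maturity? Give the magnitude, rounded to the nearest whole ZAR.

T = 3/12 years.
Route A — deposit EUR, sell forward: 1,800,000 × 1.0173233383 × 25.8478 = ZAR 47,332,026.33.
Route B — convert at spot, deposit ZAR: 1,800,000 × 25.3027 × 1.0110859993 = ZAR 46,049,770.29.
The quoted forward overvalues EUR, so borrow ZAR, buy EUR at spot, deposit the EUR at 6.87%, and sell the proceeds forward at 25.8478.
The gap between the two covered legs is ZAR 1,282,256.

ZAR 1,282,256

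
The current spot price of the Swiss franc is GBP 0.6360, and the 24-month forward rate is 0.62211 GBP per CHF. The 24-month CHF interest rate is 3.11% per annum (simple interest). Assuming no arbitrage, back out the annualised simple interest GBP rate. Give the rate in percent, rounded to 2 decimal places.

1.95%

T = 2 years.
F/S = 0.62211/0.636 = 0.9781604 = (growth of GBP) / (growth of CHF).
The CHF side grows by 1 + 0.0311×2 = 1.062200.
Hence g_GBP = 1.039002.
r = (1.039002 − 1)/2 = 0.019501 → 1.95%.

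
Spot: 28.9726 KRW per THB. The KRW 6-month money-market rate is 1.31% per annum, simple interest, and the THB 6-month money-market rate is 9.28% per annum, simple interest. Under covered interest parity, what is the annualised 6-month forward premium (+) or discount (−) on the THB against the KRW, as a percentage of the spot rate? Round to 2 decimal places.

-7.62%

T = 6/12 years.
No-arbitrage forward: 28.9726 × 1.006550 / 1.046400 = 27.8692379 KRW/THB.
(F − S)/S ÷ T = (27.8692379 − 28.9726)/28.9726/(6/12) = -0.076166 → -7.62%.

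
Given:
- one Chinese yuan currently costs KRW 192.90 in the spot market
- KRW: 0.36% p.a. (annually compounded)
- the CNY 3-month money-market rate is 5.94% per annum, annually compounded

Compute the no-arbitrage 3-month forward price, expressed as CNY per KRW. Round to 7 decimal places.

0.0052546

T = 3/12 years.
KRW accumulates by (1 + 0.0036)^(3/12) = 1.0008988.
CNY growth factor: (1 + 0.0594)^(3/12) = 1.0145302.
So F = 192.9 × 1.0008988 / 1.0145302 = 190.3082 (KRW/CNY).
Invert for CNY per KRW: 1 / 190.3082 = 0.0052546.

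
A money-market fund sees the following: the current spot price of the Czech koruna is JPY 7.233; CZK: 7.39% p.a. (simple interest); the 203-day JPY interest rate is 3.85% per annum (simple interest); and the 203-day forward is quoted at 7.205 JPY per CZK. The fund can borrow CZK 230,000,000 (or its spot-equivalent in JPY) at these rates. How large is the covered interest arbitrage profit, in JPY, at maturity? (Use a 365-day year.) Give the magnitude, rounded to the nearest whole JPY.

T = 203/365 years.
Route A — deposit CZK, sell forward: 230,000,000 × 1.041100547945 × 7.205 = JPY 1,725,259,773.03.
Route B — convert at spot, deposit JPY: 230,000,000 × 7.233 × 1.021412328767 = JPY 1,699,211,336.01.
The quoted forward overvalues CZK, so borrow JPY, buy CZK at spot, deposit the CZK at 7.39%, and sell the proceeds forward at 7.205.
Arbitrage profit = |1,725,259,773.03 − 1,699,211,336.01| = JPY 26,048,437.

JPY 26,048,437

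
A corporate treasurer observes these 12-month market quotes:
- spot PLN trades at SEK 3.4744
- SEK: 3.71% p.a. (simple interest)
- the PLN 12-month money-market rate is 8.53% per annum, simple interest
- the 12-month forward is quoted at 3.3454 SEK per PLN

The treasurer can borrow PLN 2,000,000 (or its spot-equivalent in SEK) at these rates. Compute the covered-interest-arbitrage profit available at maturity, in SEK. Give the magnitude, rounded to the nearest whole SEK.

SEK 54,925

T = 1 year.
Route A — deposit PLN, sell forward: 2,000,000 × 1.085300 × 3.3454 = SEK 7,261,525.24.
Route B — convert at spot, deposit SEK: 2,000,000 × 3.4744 × 1.037100 = SEK 7,206,600.48.
The quoted forward overvalues PLN, so borrow SEK, buy PLN at spot, deposit the PLN at 8.53%, and sell the proceeds forward at 3.3454.
Arbitrage profit = |7,261,525.24 − 7,206,600.48| = SEK 54,925.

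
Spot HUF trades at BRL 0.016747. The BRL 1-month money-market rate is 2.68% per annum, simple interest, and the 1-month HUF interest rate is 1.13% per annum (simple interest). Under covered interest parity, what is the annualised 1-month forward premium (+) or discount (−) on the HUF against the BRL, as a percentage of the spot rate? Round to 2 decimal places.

+1.55%

T = 1/12 years.
CIP forward (BRL per HUF) = 0.016747 × 1.0022333/1.0009417 = 0.016768610.
Annualised premium = (F − S)/S × (1/T) = (0.016768610 − 0.016747)/0.016747 ÷ (1/12) = 1.55%.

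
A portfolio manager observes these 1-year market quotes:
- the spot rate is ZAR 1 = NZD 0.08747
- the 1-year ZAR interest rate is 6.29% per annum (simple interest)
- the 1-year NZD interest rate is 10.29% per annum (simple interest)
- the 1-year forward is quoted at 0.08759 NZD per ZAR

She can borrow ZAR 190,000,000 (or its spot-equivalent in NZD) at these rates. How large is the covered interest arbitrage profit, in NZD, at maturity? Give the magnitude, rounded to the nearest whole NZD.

NZD 640,538

T = 1 year.
Route A — deposit ZAR, sell forward: 190,000,000 × 1.062900 × 0.08759 = NZD 17,688,888.09.
Route B — convert at spot, deposit NZD: 190,000,000 × 0.08747 × 1.102900 = NZD 18,329,425.97.
The quoted forward undervalues ZAR, so borrow ZAR, convert to NZD at spot, deposit the NZD at 10.29%, and buy ZAR forward at 0.08759 to cover the loan.
Profit = 18,329,425.97 − 17,688,888.09 = NZD 640,538.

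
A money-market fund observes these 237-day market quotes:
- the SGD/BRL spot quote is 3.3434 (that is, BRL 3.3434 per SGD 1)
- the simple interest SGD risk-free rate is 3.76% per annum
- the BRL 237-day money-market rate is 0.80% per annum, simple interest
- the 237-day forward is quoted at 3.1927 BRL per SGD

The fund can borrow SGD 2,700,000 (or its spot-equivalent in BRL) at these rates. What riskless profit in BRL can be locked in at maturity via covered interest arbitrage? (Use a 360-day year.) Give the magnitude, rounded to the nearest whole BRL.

BRL 241,052

T = 237/360 years.
Keep in SGD, deliver into the forward: 2,700,000·1.024753333·3.1927 = BRL 8,833,670.91.
Swap to BRL now, deposit: 2,700,000·3.3434·1.005266667 = BRL 9,074,723.15.
The quoted forward undervalues SGD, so borrow SGD, convert to BRL at spot, deposit the BRL at 0.80%, and buy SGD forward at 3.1927 to cover the loan.
Arbitrage profit = |8,833,670.91 − 9,074,723.15| = BRL 241,052.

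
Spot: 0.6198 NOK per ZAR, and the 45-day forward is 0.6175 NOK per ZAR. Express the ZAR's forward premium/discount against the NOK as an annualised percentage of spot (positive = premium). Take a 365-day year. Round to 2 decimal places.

-3.01%

T = 45/365 years.
Period premium: (0.6175 − 0.6198)/0.6198 = -0.0037109.
×(1/T) gives -3.01% p.a.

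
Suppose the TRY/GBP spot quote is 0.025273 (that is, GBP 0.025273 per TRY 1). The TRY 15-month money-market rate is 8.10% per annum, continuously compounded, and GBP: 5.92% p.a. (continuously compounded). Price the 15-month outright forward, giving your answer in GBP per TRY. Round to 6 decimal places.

0.024594

T = 15/12 years.
GBP growth factor: e^(0.0592×15/12) = 1.0768068.
TRY accumulates by e^(0.0810×15/12) = 1.1065532.
CIP: F = S · (grow GBP)/(grow TRY) = 0.025273 × 1.0768068/1.1065532 = 0.02459361 GBP per TRY.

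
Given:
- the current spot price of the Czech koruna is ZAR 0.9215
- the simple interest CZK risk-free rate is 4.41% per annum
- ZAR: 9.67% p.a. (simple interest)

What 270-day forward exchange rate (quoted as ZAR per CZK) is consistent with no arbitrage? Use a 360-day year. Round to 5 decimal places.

T = 270/360 years.
ZAR accumulates by 1 + 0.0967×270/360 = 1.072525.
CZK accumulates by 1 + 0.0441×270/360 = 1.033075.
So F = 0.9215 × 1.072525 / 1.033075 = 0.9566893 (ZAR/CZK).

0.95669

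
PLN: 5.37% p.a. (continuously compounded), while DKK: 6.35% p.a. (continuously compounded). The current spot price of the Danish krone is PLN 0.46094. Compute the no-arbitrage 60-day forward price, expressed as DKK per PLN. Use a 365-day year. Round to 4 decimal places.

T = 60/365 years.
PLN growth factor: e^(0.0537×60/365) = 1.0088665.
DKK growth factor: e^(0.0635×60/365) = 1.010493.
Forward (PLN per DKK) = 0.46094 × 1.0088665 / 1.010493 = 0.4601981.
Invert for DKK per PLN: 1 / 0.4601981 = 2.1730.

2.1730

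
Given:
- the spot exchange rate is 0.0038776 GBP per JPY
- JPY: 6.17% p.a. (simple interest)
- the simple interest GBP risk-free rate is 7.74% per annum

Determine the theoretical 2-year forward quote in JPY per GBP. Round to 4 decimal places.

250.8792

T = 2 years.
GBP growth factor: 1 + 0.0774×2 = 1.154800.
JPY growth factor: 1 + 0.0617×2 = 1.123400.
So F = 0.0038776 × 1.154800 / 1.123400 = 0.00398598227 (GBP/JPY).
Quoted the other way: 1/0.00398598227 = 250.8792 JPY per GBP.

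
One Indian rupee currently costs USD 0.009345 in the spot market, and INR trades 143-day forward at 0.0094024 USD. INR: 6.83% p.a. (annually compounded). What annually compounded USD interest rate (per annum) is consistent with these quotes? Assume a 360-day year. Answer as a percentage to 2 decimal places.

T = 143/360 years.
By CIP, F/S equals the USD-to-INR growth ratio: 0.0094024/0.009345 = 1.0061423.
INR growth factor: (1 + 0.0683)^(143/360) = 1.0265913.
So the USD growth factor = 1.0328969.
Annualise: 1.0328969^(360/143) − 1 = 0.084896 = 8.49%.

8.49%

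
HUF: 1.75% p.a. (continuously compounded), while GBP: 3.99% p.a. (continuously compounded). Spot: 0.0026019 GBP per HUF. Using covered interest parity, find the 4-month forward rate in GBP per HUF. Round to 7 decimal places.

T = 4/12 years.
GBP growth factor: e^(0.0399×4/12) = 1.0133888.
HUF growth factor: e^(0.0175×4/12) = 1.0058504.
CIP: F = S · (grow GBP)/(grow HUF) = 0.0026019 × 1.0133888/1.0058504 = 0.002621400 GBP per HUF.

0.0026214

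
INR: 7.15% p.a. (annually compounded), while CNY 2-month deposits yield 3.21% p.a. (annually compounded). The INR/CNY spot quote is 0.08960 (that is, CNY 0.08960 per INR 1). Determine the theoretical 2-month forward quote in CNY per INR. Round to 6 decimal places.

T = 2/12 years.
CNY accumulates by (1 + 0.0321)^(2/12) = 1.0052798.
INR accumulates by (1 + 0.0715)^(2/12) = 1.0115764.
Forward (CNY per INR) = 0.0896 × 1.0052798 / 1.0115764 = 0.08904228.

0.089042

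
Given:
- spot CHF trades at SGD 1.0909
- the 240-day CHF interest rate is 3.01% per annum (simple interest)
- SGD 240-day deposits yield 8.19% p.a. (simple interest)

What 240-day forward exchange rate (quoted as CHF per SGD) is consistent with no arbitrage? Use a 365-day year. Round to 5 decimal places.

T = 240/365 years.
SGD growth factor: 1 + 0.0819×240/365 = 1.0538521.
Growth of 1 CHF over T: 1 + 0.0301×240/365 = 1.0197918.
CIP: F = S · (grow SGD)/(grow CHF) = 1.0909 × 1.0538521/1.0197918 = 1.127335 SGD per CHF.
Invert for CHF per SGD: 1 / 1.127335 = 0.88705.

0.88705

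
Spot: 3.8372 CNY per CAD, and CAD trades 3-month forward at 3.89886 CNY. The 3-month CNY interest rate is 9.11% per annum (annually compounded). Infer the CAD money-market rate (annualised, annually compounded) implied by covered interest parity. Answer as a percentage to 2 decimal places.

2.37%

T = 3/12 years.
F/S = 3.89886/3.8372 = 1.0160690 = (growth of CNY) / (growth of CAD).
The CNY side grows by (1 + 0.0911)^(3/12) = 1.0220359.
So the CAD growth factor = 1.0058725.
Annualise: 1.0058725^(12/3) − 1 = 0.023698 = 2.37%.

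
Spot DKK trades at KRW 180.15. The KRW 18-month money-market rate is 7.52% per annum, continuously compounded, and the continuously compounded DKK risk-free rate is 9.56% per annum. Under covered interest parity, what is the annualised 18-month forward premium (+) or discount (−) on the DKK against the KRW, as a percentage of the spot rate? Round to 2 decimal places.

T = 18/12 years.
No-arbitrage forward: 180.15 × 1.119408 / 1.1541914 = 174.72089 KRW/DKK.
Annualised premium = (F − S)/S × (1/T) = (174.72089 − 180.15)/180.15 ÷ (18/12) = -2.01%.

-2.01%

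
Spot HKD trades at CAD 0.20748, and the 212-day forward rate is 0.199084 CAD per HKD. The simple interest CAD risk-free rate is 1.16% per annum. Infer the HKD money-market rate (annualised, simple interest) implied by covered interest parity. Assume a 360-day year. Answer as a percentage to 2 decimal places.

8.37%

T = 212/360 years.
CIP gives F = S · g_CAD/g_HKD, so g_CAD/g_HKD = 0.199084/0.20748 = 0.9595334.
CAD growth factor: 1 + 0.0116×212/360 = 1.0068311.
That pins the HKD growth at 1.0492924.
r = (1.0492924 − 1)/(212/360) = 0.083704 → 8.37%.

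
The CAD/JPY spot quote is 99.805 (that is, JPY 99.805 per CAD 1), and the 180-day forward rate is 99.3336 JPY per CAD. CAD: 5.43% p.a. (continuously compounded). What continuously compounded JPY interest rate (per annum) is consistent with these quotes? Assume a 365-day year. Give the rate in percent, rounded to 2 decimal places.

4.47%

T = 180/365 years.
F/S = 99.3336/99.805 = 0.9952768 = (growth of JPY) / (growth of CAD).
CAD growth factor: e^(0.0543×180/365) = 1.0271398.
Hence g_JPY = 1.0222884.
r = ln(1.0222884)/(180/365) = 0.044700 → 4.47%.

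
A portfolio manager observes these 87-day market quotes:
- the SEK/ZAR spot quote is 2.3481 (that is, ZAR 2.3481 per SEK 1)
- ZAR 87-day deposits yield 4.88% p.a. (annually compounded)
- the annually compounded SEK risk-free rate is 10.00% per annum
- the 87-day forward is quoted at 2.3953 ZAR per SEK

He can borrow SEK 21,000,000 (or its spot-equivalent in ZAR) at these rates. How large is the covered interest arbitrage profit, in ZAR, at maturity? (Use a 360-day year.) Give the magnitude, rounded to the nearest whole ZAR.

ZAR 1,592,183

T = 87/360 years.
Keep in SEK, deliver into the forward: 21,000,000·1.0233006082·2.3953 = ZAR 51,473,350.88.
Swap to ZAR now, deposit: 21,000,000·2.3481·1.0115811562 = ZAR 49,881,167.97.
The quoted forward overvalues SEK, so borrow ZAR, buy SEK at spot, deposit the SEK at 10.00%, and sell the proceeds forward at 2.3953.
The gap between the two covered legs is ZAR 1,592,183.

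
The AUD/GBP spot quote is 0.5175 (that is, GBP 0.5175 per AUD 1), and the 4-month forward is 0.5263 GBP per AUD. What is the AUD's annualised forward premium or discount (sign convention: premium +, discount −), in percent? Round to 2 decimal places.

T = 4/12 years.
Period premium: (0.5263 − 0.5175)/0.5175 = 0.0170048.
×(1/T) gives 5.10% p.a.

+5.10%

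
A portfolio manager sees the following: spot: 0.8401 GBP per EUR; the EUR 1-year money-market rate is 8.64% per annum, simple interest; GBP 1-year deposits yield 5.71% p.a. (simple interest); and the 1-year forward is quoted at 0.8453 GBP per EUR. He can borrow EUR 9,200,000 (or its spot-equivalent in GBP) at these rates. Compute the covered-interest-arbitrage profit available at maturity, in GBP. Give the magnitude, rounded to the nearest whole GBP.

GBP 278,431

T = 1 year.
Invest the EUR and cover forward: 9,200,000 × 1.086400 × 0.8453 = GBP 8,448,672.06.
Convert at spot and invest in GBP: 9,200,000 × 0.8401 × 1.057100 = GBP 8,170,241.33.
The quoted forward overvalues EUR, so borrow GBP, buy EUR at spot, deposit the EUR at 8.64%, and sell the proceeds forward at 0.8453.
Arbitrage profit = |8,448,672.06 − 8,170,241.33| = GBP 278,431.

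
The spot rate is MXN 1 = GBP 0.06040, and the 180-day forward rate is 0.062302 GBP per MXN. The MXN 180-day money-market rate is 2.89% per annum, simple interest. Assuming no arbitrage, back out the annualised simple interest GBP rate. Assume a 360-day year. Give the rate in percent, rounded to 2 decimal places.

9.28%

T = 180/360 years.
By CIP, F/S equals the GBP-to-MXN growth ratio: 0.062302/0.0604 = 1.0314901.
MXN growth factor: 1 + 0.0289×180/360 = 1.014450.
That pins the GBP growth at 1.0463951.
r = (1.0463951 − 1)/(180/360) = 0.092790 → 9.28%.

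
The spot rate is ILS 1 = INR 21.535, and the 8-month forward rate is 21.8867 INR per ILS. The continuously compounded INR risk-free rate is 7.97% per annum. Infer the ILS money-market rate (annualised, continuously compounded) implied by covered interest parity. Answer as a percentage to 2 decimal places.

T = 8/12 years.
CIP gives F = S · g_INR/g_ILS, so g_INR/g_ILS = 21.8867/21.535 = 1.0163316.
INR growth factor: e^(0.0797×8/12) = 1.0545702.
So the ILS growth factor = 1.0376241.
r = ln(1.0376241)/(8/12) = 0.055400 → 5.54%.

5.54%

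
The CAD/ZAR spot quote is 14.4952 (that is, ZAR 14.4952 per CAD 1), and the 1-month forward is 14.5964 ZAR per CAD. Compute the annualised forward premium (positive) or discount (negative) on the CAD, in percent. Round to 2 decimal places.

+8.38%

T = 1/12 years.
CAD trades forward at +0.69816% vs spot over the period.
×(1/T) gives 8.38% p.a.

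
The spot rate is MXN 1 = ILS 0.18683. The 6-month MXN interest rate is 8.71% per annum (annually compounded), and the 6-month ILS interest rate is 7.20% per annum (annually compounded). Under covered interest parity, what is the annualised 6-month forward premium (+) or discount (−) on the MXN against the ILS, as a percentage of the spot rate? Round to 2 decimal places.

T = 6/12 years.
No-arbitrage forward: 0.18683 × 1.0353743 / 1.0426409 = 0.18552790 ILS/MXN.
Annualised premium = (F − S)/S × (1/T) = (0.18552790 − 0.18683)/0.18683 ÷ (6/12) = -1.39%.

-1.39%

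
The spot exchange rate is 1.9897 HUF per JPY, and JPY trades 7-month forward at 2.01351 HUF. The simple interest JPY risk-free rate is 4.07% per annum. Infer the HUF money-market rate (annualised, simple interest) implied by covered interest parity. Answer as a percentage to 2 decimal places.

6.17%

T = 7/12 years.
CIP gives F = S · g_HUF/g_JPY, so g_HUF/g_JPY = 2.01351/1.9897 = 1.0119666.
The JPY side grows by 1 + 0.0407×7/12 = 1.0237417.
Hence g_HUF = 1.0359924.
(1.0359924 − 1)/T = 0.061701, i.e. 6.17%.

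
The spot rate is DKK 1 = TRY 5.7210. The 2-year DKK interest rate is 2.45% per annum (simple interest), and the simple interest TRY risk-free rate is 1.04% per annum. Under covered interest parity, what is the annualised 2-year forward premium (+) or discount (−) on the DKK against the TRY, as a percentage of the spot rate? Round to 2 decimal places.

-1.34%

T = 2 years.
No-arbitrage forward: 5.721 × 1.020800 / 1.049000 = 5.5672038 TRY/DKK.
(F − S)/S ÷ T = (5.5672038 − 5.721)/5.721/2 = -0.013441 → -1.34%.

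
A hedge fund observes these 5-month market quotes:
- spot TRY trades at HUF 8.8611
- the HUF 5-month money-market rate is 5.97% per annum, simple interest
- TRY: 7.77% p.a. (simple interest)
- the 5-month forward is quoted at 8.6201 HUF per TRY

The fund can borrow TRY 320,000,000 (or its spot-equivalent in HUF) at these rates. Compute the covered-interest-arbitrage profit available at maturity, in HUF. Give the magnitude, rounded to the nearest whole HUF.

T = 5/12 years.
Invest the TRY and cover forward: 320,000,000 × 1.032375 × 8.6201 = HUF 2,847,736,236.00.
Convert at spot and invest in HUF: 320,000,000 × 8.8611 × 1.024875 = HUF 2,906,086,356.00.
The quoted forward undervalues TRY, so borrow TRY, convert to HUF at spot, deposit the HUF at 5.97%, and buy TRY forward at 8.6201 to cover the loan.
Profit = 2,906,086,356.00 − 2,847,736,236.00 = HUF 58,350,120.

HUF 58,350,120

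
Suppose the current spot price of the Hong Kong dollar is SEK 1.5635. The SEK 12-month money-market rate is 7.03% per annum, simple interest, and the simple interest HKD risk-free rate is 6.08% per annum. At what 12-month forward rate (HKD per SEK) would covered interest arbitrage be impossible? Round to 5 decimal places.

0.63391

T = 1 year.
Growth of 1 SEK over T: 1 + 0.0703×1 = 1.070300.
HKD accumulates by 1 + 0.0608×1 = 1.060800.
So F = 1.5635 × 1.070300 / 1.060800 = 1.577502 (SEK/HKD).
Quoted the other way: 1/1.577502 = 0.63391 HKD per SEK.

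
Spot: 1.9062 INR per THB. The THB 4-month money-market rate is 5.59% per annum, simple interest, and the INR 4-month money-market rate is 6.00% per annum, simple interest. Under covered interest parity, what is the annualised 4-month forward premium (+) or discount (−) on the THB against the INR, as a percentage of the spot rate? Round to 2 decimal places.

T = 4/12 years.
CIP forward (INR per THB) = 1.9062 × 1.020000/1.0186333 = 1.9087575.
Annualised premium = (F − S)/S × (1/T) = (1.9087575 − 1.9062)/1.9062 ÷ (4/12) = 0.40%.

+0.40%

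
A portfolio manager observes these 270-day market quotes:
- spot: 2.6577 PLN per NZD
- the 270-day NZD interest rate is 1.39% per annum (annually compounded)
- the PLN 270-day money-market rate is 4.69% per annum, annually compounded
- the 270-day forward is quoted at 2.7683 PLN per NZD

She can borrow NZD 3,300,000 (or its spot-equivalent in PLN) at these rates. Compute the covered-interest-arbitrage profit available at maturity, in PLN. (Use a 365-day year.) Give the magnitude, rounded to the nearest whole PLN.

PLN 156,291

T = 270/365 years.
Route A — deposit NZD, sell forward: 3,300,000 × 1.0102637 × 2.7683 = PLN 9,229,152.90.
Route B — convert at spot, deposit PLN: 3,300,000 × 2.6577 × 1.034485468 = PLN 9,072,861.69.
The quoted forward overvalues NZD, so borrow PLN, buy NZD at spot, deposit the NZD at 1.39%, and sell the proceeds forward at 2.7683.
The gap between the two covered legs is PLN 156,291.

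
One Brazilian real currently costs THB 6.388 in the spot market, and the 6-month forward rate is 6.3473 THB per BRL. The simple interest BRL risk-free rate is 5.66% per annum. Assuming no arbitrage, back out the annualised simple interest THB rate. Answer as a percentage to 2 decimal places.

4.35%

T = 6/12 years.
F/S = 6.3473/6.388 = 0.9936287 = (growth of THB) / (growth of BRL).
BRL growth factor: 1 + 0.0566×6/12 = 1.028300.
So the THB growth factor = 1.0217484.
(1.0217484 − 1)/T = 0.043497, i.e. 4.35%.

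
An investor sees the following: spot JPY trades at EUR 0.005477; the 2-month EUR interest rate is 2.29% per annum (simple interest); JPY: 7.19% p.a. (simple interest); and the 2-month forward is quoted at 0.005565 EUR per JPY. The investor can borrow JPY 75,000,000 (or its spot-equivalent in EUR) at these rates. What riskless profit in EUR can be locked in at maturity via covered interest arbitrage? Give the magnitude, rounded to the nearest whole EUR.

T = 2/12 years.
Route A — deposit JPY, sell forward: 75,000,000 × 1.01198333 × 0.005565 = EUR 422,376.54.
Route B — convert at spot, deposit EUR: 75,000,000 × 0.005477 × 1.00381667 = EUR 412,342.79.
The quoted forward overvalues JPY, so borrow EUR, buy JPY at spot, deposit the JPY at 7.19%, and sell the proceeds forward at 0.005565.
The gap between the two covered legs is EUR 10,034.

EUR 10,034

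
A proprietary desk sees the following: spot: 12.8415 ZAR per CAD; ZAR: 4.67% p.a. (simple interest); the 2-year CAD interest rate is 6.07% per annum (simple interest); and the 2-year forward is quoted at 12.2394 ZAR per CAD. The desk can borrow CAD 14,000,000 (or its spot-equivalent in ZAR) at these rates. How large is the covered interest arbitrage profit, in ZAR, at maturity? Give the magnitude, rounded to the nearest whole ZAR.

ZAR 4,418,861

T = 2 years.
Invest the CAD and cover forward: 14,000,000 × 1.121400 × 12.2394 = ZAR 192,153,684.24.
Convert at spot and invest in ZAR: 14,000,000 × 12.8415 × 1.093400 = ZAR 196,572,545.40.
The quoted forward undervalues CAD, so borrow CAD, convert to ZAR at spot, deposit the ZAR at 4.67%, and buy CAD forward at 12.2394 to cover the loan.
Arbitrage profit = |192,153,684.24 − 196,572,545.40| = ZAR 4,418,861.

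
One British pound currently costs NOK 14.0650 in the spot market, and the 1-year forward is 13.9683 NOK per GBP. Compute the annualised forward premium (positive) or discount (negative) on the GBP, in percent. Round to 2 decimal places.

T = 1 year.
Period premium: (13.9683 − 14.065)/14.065 = -0.0068752.
Per annum: -0.0068752 / 1 = -0.006875 = -0.69%.

-0.69%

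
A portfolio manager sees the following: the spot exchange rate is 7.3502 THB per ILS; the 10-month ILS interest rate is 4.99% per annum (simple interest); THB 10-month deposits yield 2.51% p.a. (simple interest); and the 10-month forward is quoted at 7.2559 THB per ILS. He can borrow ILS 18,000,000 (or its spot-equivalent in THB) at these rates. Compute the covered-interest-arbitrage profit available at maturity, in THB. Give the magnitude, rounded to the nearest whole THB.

THB 966,291

T = 10/12 years.
Route A — deposit ILS, sell forward: 18,000,000 × 1.04158333333 × 7.2559 = THB 136,037,241.15.
Route B — convert at spot, deposit THB: 18,000,000 × 7.3502 × 1.02091666667 = THB 135,070,950.30.
The quoted forward overvalues ILS, so borrow THB, buy ILS at spot, deposit the ILS at 4.99%, and sell the proceeds forward at 7.2559.
Arbitrage profit = |136,037,241.15 − 135,070,950.30| = THB 966,291.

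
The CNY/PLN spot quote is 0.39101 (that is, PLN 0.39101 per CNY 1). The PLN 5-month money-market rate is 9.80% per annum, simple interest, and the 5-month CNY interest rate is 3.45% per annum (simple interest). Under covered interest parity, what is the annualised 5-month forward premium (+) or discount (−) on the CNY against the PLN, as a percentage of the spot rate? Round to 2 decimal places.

+6.26%

T = 5/12 years.
F = S · g_PLN/g_CNY = 0.39101 × 1.0408333/1.014375 = 0.40120885.
Annualised premium = (F − S)/S × (1/T) = (0.40120885 − 0.39101)/0.39101 ÷ (5/12) = 6.26%.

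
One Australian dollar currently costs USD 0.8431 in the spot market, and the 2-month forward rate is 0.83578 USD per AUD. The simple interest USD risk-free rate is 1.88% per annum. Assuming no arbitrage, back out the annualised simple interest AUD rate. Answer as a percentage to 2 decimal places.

7.15%

T = 2/12 years.
By CIP, F/S equals the USD-to-AUD growth ratio: 0.83578/0.8431 = 0.9913178.
The USD side grows by 1 + 0.0188×2/12 = 1.0031333.
So the AUD growth factor = 1.011919.
(1.011919 − 1)/T = 0.071514, i.e. 7.15%.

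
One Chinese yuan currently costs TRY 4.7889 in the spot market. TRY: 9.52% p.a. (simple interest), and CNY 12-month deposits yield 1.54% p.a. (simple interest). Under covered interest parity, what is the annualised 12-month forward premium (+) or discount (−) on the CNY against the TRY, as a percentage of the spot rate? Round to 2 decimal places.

T = 1 year.
F = S · g_TRY/g_CNY = 4.7889 × 1.095200/1.015400 = 5.1652583.
(F − S)/S ÷ T = (5.1652583 − 4.7889)/4.7889/1 = 0.078590 → 7.86%.

+7.86%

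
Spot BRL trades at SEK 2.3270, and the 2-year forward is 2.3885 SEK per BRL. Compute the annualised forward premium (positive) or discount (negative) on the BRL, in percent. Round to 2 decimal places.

+1.32%

T = 2 years.
Period premium: (2.3885 − 2.327)/2.327 = 0.0264289.
×(1/T) gives 1.32% p.a.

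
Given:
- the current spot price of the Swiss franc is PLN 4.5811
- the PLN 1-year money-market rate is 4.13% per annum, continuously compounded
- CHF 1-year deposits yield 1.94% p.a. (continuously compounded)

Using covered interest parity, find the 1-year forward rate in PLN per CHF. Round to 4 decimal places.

4.6825

T = 1 year.
PLN growth factor: e^(0.0413×1) = 1.0421647.
CHF accumulates by e^(0.0194×1) = 1.0195894.
Forward (PLN per CHF) = 4.5811 × 1.0421647 / 1.0195894 = 4.682533.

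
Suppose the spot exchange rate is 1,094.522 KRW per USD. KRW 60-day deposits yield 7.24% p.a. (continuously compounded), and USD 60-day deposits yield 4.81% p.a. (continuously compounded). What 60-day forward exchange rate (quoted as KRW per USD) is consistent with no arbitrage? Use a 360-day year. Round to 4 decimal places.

1098.9638

T = 60/360 years.
KRW accumulates by e^(0.0724×60/360) = 1.0121397626.
Growth of 1 USD over T: e^(0.0481×60/360) = 1.0080488862.
So F = 1094.522 × 1.0121397626 / 1.0080488862 = 1098.963803 (KRW/USD).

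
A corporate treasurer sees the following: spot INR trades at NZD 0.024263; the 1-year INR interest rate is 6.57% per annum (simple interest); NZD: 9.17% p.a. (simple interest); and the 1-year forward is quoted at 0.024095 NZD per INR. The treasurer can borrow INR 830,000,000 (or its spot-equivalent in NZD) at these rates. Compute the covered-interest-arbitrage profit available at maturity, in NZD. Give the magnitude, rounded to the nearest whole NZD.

NZD 672,197

T = 1 year.
Keep in INR, deliver into the forward: 830,000,000·1.065700·0.024095 = NZD 21,312,774.45.
Swap to NZD now, deposit: 830,000,000·0.024263·1.091700 = NZD 21,984,971.19.
The quoted forward undervalues INR, so borrow INR, convert to NZD at spot, deposit the NZD at 9.17%, and buy INR forward at 0.024095 to cover the loan.
Arbitrage profit = |21,312,774.45 − 21,984,971.19| = NZD 672,197.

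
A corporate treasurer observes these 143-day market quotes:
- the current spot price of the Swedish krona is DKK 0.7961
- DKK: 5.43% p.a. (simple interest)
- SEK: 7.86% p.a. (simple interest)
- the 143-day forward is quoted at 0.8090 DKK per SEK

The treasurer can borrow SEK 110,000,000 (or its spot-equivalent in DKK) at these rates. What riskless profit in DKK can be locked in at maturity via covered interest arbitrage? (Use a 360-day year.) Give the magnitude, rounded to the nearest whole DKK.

DKK 2,308,583

T = 143/360 years.
Invest the SEK and cover forward: 110,000,000 × 1.0312216667 × 0.8090 = DKK 91,768,416.12.
Convert at spot and invest in DKK: 110,000,000 × 0.7961 × 1.0215691667 = DKK 89,459,833.50.
The quoted forward overvalues SEK, so borrow DKK, buy SEK at spot, deposit the SEK at 7.86%, and sell the proceeds forward at 0.8090.
The gap between the two covered legs is DKK 2,308,583.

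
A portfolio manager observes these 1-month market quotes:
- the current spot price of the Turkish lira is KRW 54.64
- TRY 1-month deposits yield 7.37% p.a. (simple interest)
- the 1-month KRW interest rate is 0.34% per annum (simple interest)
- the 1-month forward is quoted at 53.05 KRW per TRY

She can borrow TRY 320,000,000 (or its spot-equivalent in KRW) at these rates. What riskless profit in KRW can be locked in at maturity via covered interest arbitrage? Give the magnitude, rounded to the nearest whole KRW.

T = 1/12 years.
Invest the TRY and cover forward: 320,000,000 × 1.006141666667 × 53.05 = KRW 17,080,260,933.34.
Convert at spot and invest in KRW: 320,000,000 × 54.64 × 1.000283333333 = KRW 17,489,754,026.66.
The quoted forward undervalues TRY, so borrow TRY, convert to KRW at spot, deposit the KRW at 0.34%, and buy TRY forward at 53.05 to cover the loan.
Profit = 17,489,754,026.66 − 17,080,260,933.34 = KRW 409,493,093.

KRW 409,493,093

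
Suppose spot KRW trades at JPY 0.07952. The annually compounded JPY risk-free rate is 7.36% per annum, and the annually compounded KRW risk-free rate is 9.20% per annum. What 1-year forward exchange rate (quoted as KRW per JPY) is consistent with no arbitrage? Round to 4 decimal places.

T = 1 year.
JPY accumulates by (1 + 0.0736)^1 = 1.073600.
KRW accumulates by (1 + 0.0920)^1 = 1.092000.
Forward (JPY per KRW) = 0.07952 × 1.073600 / 1.092000 = 0.078180103.
Quoted the other way: 1/0.078180103 = 12.7910 KRW per JPY.

12.7910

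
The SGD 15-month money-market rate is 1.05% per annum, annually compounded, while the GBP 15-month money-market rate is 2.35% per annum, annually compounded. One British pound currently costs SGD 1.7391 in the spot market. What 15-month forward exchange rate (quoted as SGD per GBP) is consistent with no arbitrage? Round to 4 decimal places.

1.7115

T = 15/12 years.
Growth of 1 SGD over T: (1 + 0.0105)^(15/12) = 1.0131422.
GBP growth factor: (1 + 0.0235)^(15/12) = 1.0294608.
CIP: F = S · (grow SGD)/(grow GBP) = 1.7391 × 1.0131422/1.0294608 = 1.711532 SGD per GBP.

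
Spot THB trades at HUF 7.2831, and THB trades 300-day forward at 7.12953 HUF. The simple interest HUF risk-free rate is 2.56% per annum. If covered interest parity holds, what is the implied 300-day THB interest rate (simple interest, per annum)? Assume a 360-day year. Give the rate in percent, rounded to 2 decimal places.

T = 300/360 years.
CIP gives F = S · g_HUF/g_THB, so g_HUF/g_THB = 7.12953/7.2831 = 0.9789142.
The HUF side grows by 1 + 0.0256×300/360 = 1.0213333.
That pins the THB growth at 1.0433328.
r = (1.0433328 − 1)/(300/360) = 0.051999 → 5.20%.

5.20%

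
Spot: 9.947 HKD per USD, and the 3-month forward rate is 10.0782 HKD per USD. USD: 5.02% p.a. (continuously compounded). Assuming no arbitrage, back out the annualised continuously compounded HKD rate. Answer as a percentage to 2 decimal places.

T = 3/12 years.
By CIP, F/S equals the HKD-to-USD growth ratio: 10.0782/9.947 = 1.0131899.
USD growth factor: e^(0.0502×3/12) = 1.0126291.
Hence g_HKD = 1.0259856.
Take logs: ln 1.0259856 / (3/12) = 0.102615, so 10.26%.

10.26%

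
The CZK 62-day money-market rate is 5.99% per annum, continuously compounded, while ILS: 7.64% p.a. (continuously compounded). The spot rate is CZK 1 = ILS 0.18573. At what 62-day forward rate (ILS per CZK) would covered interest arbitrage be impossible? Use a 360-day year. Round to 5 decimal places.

0.18626

T = 62/360 years.
ILS accumulates by e^(0.0764×62/360) = 1.0132447.
Growth of 1 CZK over T: e^(0.0599×62/360) = 1.0103695.
Forward (ILS per CZK) = 0.18573 × 1.0132447 / 1.0103695 = 0.1862585.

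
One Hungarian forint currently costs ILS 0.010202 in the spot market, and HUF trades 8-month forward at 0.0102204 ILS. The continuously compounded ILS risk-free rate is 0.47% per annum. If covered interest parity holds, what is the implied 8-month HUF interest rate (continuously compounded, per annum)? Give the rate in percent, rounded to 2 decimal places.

T = 8/12 years.
F/S = 0.0102204/0.010202 = 1.0018036 = (growth of ILS) / (growth of HUF).
ILS growth factor: e^(0.0047×8/12) = 1.0031382.
That pins the HUF growth at 1.0013322.
r = ln(1.0013322)/(8/12) = 0.001997 → 0.20%.

0.20%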